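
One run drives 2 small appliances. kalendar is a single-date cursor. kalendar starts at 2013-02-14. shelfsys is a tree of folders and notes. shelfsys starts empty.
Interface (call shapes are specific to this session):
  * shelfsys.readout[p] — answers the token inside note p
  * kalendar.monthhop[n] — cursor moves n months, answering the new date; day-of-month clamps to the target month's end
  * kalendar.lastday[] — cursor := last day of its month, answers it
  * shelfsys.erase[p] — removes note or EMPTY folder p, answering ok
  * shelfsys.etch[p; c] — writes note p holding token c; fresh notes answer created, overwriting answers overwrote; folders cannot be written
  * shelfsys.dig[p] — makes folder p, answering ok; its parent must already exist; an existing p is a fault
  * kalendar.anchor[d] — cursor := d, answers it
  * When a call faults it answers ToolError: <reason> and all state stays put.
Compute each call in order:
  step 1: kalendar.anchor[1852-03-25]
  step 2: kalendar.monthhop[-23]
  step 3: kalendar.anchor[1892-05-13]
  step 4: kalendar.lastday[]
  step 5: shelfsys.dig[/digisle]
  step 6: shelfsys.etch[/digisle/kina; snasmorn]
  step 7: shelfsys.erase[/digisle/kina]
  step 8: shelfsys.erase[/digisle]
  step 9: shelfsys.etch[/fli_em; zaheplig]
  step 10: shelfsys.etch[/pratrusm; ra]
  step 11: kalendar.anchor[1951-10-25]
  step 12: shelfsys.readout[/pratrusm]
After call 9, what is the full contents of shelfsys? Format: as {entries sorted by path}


Answer: {fli_em=zaheplig}

Derivation:
~$ kalendar.anchor d: 1852-03-25
= 1852-03-25
~$ kalendar.monthhop n: -23
= 1850-04-25
~$ kalendar.anchor d: 1892-05-13
= 1892-05-13
~$ kalendar.lastday
= 1892-05-31
~$ shelfsys.dig p: /digisle
= ok
~$ shelfsys.etch p: /digisle/kina c: snasmorn
= created
~$ shelfsys.erase p: /digisle/kina
= ok
~$ shelfsys.erase p: /digisle
= ok
~$ shelfsys.etch p: /fli_em c: zaheplig
= created
~$ shelfsys.etch p: /pratrusm c: ra
= created
~$ kalendar.anchor d: 1951-10-25
= 1951-10-25
~$ shelfsys.readout p: /pratrusm
= ra


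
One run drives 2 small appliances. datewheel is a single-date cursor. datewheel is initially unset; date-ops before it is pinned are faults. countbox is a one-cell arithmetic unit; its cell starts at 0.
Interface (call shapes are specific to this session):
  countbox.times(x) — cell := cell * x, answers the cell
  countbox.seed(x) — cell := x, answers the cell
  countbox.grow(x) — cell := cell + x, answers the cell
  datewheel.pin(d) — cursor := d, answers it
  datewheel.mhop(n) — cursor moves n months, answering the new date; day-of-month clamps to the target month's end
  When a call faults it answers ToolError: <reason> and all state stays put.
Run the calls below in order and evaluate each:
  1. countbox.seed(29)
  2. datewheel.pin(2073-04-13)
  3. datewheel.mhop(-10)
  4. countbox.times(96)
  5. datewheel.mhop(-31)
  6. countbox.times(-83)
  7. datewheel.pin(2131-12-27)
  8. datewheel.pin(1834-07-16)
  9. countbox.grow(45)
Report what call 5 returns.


Act: countbox.seed[x='29']
Obs: 29
Act: datewheel.pin[d='2073-04-13']
Obs: 2073-04-13
Act: datewheel.mhop[n='-10']
Obs: 2072-06-13
Act: countbox.times[x='96']
Obs: 2784
Act: datewheel.mhop[n='-31']
Obs: 2069-11-13
Act: countbox.times[x='-83']
Obs: -231072
Act: datewheel.pin[d='2131-12-27']
Obs: 2131-12-27
Act: datewheel.pin[d='1834-07-16']
Obs: 1834-07-16
Act: countbox.grow[x='45']
Obs: -231027

Answer: 2069-11-13


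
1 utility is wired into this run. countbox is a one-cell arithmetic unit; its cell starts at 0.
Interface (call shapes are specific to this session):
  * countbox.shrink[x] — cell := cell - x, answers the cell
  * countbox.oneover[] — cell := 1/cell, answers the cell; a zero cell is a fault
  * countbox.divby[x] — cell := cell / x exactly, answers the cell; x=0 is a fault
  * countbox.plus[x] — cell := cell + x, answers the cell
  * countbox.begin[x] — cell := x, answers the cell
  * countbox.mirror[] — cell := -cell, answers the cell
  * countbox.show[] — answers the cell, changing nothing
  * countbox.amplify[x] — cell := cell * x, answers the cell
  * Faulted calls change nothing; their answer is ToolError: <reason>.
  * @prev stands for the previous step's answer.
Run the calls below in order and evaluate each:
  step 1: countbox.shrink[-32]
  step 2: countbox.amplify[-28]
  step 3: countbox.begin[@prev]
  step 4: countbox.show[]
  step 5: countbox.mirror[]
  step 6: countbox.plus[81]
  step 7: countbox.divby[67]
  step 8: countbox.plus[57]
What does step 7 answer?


I use countbox.shrink(x→-32), yielding 32.
Next I call countbox.amplify(x→-28), — result: -896.
I invoke countbox.begin(x→@prev), — result: -896.
I run countbox.show, — result: -896.
Invoking countbox.mirror(), → 896.
Invoking countbox.plus(x→81), giving 977.
Now I run countbox.divby(x→67), → 977/67.
Using countbox.plus(x→57), yielding 4796/67.

Answer: 977/67


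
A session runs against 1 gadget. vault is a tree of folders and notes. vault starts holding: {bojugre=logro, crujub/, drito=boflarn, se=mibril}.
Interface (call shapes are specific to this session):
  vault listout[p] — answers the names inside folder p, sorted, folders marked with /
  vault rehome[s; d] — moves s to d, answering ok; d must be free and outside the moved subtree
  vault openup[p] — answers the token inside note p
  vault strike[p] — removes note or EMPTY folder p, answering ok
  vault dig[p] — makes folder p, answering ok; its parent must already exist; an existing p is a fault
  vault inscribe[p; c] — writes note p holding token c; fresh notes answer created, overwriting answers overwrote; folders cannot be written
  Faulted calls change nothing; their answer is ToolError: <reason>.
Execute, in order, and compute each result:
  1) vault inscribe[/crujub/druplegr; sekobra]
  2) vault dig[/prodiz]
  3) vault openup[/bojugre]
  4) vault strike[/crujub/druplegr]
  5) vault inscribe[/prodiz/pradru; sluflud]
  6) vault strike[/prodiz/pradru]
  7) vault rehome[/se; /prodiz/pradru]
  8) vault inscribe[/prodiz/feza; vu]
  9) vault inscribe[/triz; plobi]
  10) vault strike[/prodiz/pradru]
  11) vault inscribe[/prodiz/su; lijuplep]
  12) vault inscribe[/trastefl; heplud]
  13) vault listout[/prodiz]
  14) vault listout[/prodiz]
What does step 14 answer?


I run vault inscribe using p→/crujub/druplegr, c→sekobra, and get created.
I invoke vault dig using p→/prodiz, yielding ok.
I run vault openup using p→/bojugre, yielding logro.
Using vault strike using p→/crujub/druplegr, yielding ok.
Next I call vault inscribe using p→/prodiz/pradru, c→sluflud, and observe created.
Then vault strike using p→/prodiz/pradru, → ok.
I call vault rehome using s→/se, d→/prodiz/pradru, giving ok.
Then vault inscribe using p→/prodiz/feza, c→vu, and get created.
I run vault inscribe using p→/triz, c→plobi, and get created.
I try vault strike using p→/prodiz/pradru, giving ok.
I invoke vault inscribe using p→/prodiz/su, c→lijuplep, yielding created.
Invoking vault inscribe using p→/trastefl, c→heplud, and observe created.
I invoke vault listout using p→/prodiz, giving [feza, su].
Using vault listout using p→/prodiz, and observe [feza, su].

Answer: [feza, su]


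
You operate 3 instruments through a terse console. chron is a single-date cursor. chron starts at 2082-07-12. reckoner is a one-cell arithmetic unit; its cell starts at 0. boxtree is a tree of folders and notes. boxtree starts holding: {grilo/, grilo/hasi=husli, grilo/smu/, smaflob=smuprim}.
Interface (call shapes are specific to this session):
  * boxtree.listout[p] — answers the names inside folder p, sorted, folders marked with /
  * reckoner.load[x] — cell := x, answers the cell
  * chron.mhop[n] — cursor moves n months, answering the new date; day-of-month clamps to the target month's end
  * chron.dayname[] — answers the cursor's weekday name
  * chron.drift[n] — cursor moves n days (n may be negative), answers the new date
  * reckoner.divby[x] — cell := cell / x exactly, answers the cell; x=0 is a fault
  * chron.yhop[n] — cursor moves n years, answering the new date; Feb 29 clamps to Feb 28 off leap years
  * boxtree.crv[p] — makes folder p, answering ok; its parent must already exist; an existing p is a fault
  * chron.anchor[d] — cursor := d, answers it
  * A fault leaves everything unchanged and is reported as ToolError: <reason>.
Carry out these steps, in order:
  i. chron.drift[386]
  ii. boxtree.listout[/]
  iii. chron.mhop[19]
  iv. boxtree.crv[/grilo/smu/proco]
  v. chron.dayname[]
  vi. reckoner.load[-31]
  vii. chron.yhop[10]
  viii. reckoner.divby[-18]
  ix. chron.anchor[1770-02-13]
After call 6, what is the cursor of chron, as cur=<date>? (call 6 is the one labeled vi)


Answer: cur=2085-03-02

Derivation:
I invoke chron.drift(n=386), yielding 2083-08-02.
I run boxtree.listout(p=/), and get [grilo/, smaflob].
Now I run chron.mhop(n=19): 2085-03-02.
I invoke boxtree.crv(p=/grilo/smu/proco), which returns ok.
Invoking chron.dayname(), and observe Friday.
Using reckoner.load(x=-31), and see -31.
I call chron.yhop(n=10), which returns 2095-03-02.
I try reckoner.divby(x=-18), → 31/18.
Calling chron.anchor(d=1770-02-13), and observe 1770-02-13.


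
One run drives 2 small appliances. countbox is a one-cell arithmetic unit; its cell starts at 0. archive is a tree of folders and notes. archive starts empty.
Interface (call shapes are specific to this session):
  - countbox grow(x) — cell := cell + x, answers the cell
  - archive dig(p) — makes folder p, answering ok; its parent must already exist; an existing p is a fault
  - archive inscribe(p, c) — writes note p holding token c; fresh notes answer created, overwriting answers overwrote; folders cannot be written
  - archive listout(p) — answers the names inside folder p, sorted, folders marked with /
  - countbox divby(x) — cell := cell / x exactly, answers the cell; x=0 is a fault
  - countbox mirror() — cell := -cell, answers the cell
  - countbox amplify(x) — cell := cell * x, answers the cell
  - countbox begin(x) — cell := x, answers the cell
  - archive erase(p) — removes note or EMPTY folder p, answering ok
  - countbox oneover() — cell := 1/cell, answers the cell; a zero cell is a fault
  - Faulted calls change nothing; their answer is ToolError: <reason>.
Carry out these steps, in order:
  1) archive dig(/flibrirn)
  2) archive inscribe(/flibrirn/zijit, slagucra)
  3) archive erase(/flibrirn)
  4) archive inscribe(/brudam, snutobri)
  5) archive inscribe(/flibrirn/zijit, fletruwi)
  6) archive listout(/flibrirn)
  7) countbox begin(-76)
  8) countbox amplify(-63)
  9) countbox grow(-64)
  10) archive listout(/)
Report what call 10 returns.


;; archive dig(p→/flibrirn) -> ok
;; archive inscribe(p→/flibrirn/zijit, c→slagucra) -> created
;; archive erase(p→/flibrirn) -> ToolError: not empty
;; archive inscribe(p→/brudam, c→snutobri) -> created
;; archive inscribe(p→/flibrirn/zijit, c→fletruwi) -> overwrote
;; archive listout(p→/flibrirn) -> [zijit]
;; countbox begin(x→-76) -> -76
;; countbox amplify(x→-63) -> 4788
;; countbox grow(x→-64) -> 4724
;; archive listout(p→/) -> [brudam, flibrirn/]

Answer: [brudam, flibrirn/]


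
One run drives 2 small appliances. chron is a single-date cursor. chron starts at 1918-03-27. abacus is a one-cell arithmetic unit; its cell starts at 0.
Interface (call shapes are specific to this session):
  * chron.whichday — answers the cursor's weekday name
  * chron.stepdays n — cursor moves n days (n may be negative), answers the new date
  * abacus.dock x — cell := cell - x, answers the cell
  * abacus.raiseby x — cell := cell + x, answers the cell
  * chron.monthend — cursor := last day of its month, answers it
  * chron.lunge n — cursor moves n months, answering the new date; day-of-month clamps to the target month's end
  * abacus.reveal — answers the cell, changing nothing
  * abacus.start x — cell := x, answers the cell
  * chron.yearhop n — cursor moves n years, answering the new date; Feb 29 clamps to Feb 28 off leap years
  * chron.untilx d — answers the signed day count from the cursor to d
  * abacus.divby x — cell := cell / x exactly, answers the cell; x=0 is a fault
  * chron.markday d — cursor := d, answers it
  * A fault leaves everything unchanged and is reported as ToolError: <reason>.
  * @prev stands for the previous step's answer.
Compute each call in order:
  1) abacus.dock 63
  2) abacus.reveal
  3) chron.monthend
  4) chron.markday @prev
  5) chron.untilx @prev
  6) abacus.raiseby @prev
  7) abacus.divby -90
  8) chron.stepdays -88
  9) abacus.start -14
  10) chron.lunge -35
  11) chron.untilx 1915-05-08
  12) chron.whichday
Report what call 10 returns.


Answer: 1915-02-02

Derivation:
==> dock(x='63')
<== -63
==> reveal()
<== -63
==> monthend()
<== 1918-03-31
==> markday(d='@prev')
<== 1918-03-31
==> untilx(d='@prev')
<== 0
==> raiseby(x='@prev')
<== -63
==> divby(x='-90')
<== 7/10
==> stepdays(n='-88')
<== 1918-01-02
==> start(x='-14')
<== -14
==> lunge(n='-35')
<== 1915-02-02
==> untilx(d='1915-05-08')
<== 95
==> whichday()
<== Tuesday


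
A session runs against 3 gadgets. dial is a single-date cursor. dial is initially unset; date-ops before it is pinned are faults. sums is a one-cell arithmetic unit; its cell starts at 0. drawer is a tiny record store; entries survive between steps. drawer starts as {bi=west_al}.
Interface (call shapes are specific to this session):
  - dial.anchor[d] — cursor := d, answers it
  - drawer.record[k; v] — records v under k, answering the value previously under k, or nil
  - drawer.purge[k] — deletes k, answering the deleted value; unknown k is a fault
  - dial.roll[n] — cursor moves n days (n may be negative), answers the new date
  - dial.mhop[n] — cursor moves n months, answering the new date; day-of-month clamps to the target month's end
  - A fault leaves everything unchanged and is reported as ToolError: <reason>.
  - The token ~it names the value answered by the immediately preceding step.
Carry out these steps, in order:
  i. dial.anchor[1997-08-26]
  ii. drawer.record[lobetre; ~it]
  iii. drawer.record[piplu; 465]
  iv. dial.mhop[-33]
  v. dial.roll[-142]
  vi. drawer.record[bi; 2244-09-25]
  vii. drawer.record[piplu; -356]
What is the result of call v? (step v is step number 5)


Answer: 1994-07-07

Derivation:
→ anchor(d→1997-08-26)
← 1997-08-26
→ record(k→lobetre, v→~it)
← nil
→ record(k→piplu, v→465)
← nil
→ mhop(n→-33)
← 1994-11-26
→ roll(n→-142)
← 1994-07-07
→ record(k→bi, v→2244-09-25)
← west_al
→ record(k→piplu, v→-356)
← 465


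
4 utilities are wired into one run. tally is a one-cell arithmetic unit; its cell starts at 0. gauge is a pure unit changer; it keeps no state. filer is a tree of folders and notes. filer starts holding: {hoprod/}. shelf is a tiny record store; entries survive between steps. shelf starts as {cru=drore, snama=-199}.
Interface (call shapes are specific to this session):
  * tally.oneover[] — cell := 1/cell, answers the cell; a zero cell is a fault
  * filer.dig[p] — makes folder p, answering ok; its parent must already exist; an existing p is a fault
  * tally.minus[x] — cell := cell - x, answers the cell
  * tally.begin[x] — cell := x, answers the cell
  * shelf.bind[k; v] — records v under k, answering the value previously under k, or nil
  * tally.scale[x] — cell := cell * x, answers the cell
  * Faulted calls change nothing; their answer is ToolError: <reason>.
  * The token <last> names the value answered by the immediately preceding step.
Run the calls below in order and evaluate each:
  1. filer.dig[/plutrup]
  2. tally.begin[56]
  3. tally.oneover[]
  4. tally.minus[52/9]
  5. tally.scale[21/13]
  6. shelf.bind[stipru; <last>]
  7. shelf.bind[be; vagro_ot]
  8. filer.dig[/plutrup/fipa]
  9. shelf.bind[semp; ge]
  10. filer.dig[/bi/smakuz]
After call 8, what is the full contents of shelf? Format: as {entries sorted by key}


// 1. filer.dig(p='/plutrup') -> ok
// 2. tally.begin(x='56') -> 56
// 3. tally.oneover() -> 1/56
// 4. tally.minus(x='52/9') -> -2903/504
// 5. tally.scale(x='21/13') -> -2903/312
// 6. shelf.bind(k='stipru', v='<last>') -> nil
// 7. shelf.bind(k='be', v='vagro_ot') -> nil
// 8. filer.dig(p='/plutrup/fipa') -> ok
// 9. shelf.bind(k='semp', v='ge') -> nil
// 10. filer.dig(p='/bi/smakuz') -> ToolError: no parent

Answer: {be=vagro_ot, cru=drore, snama=-199, stipru=-2903/312}


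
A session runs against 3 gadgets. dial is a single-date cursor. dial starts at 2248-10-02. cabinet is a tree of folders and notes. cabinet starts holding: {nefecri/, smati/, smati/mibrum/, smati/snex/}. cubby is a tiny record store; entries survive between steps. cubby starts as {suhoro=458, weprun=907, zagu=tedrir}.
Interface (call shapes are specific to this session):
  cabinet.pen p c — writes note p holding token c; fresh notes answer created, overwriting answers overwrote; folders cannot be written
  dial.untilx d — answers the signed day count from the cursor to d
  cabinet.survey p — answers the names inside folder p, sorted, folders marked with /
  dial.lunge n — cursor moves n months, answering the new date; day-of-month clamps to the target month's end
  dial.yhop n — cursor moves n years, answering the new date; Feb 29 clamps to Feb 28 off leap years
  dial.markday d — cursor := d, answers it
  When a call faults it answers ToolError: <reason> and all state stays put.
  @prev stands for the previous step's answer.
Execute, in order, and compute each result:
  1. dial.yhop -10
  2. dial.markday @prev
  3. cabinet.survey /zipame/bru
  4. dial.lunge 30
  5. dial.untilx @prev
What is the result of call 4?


! dial.yhop(n→-10) == 2238-10-02
! dial.markday(d→@prev) == 2238-10-02
! cabinet.survey(p→/zipame/bru) == ToolError: not found
! dial.lunge(n→30) == 2241-04-02
! dial.untilx(d→@prev) == 0

Answer: 2241-04-02


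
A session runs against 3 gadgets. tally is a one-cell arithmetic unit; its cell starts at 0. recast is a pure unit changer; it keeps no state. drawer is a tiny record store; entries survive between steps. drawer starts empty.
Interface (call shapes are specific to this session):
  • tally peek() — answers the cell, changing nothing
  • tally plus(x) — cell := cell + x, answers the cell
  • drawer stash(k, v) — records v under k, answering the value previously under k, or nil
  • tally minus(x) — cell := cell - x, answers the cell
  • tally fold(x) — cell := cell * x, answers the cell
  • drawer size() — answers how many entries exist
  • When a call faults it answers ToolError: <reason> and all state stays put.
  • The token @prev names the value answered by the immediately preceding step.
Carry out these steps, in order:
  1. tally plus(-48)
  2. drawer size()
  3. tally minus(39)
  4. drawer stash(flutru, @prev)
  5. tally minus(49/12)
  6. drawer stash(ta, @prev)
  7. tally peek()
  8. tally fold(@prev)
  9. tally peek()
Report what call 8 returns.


Now I run tally plus using x='-48', and see -48.
Now I run drawer size(), → 0.
Invoking tally minus using x='39': -87.
I call drawer stash using k='flutru', v='@prev', — result: nil.
I use tally minus using x='49/12', → -1093/12.
I invoke drawer stash using k='ta', v='@prev', and observe nil.
I run tally peek, → -1093/12.
I invoke tally fold using x='@prev', giving 1194649/144.
Next I call tally peek, → 1194649/144.

Answer: 1194649/144


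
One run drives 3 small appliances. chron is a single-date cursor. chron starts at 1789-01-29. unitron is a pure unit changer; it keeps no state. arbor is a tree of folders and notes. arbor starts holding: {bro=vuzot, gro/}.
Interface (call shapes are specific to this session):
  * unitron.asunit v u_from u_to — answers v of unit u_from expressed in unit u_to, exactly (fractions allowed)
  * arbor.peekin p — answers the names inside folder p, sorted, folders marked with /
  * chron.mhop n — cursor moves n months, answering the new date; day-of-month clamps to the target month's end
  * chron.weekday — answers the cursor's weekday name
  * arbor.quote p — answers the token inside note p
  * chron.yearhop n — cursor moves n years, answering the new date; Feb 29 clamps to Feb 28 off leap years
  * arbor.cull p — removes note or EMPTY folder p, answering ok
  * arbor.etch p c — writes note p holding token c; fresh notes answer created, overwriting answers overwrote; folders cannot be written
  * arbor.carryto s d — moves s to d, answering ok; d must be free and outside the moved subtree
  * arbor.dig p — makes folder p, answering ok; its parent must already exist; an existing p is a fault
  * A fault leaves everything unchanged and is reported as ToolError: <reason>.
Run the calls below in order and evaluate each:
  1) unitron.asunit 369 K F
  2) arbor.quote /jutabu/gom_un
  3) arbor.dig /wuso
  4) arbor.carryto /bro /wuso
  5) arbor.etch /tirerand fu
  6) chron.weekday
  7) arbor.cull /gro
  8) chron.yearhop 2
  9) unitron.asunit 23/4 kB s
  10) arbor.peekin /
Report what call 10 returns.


! unitron.asunit(v: 369, u_from: K, u_to: F) : 20453/100
! arbor.quote(p: /jutabu/gom_un) : ToolError: not found
! arbor.dig(p: /wuso) : ok
! arbor.carryto(s: /bro, d: /wuso) : ToolError: exists
! arbor.etch(p: /tirerand, c: fu) : created
! chron.weekday() : Thursday
! arbor.cull(p: /gro) : ok
! chron.yearhop(n: 2) : 1791-01-29
! unitron.asunit(v: 23/4, u_from: kB, u_to: s) : ToolError: incompatible units
! arbor.peekin(p: /) : [bro, tirerand, wuso/]

Answer: [bro, tirerand, wuso/]


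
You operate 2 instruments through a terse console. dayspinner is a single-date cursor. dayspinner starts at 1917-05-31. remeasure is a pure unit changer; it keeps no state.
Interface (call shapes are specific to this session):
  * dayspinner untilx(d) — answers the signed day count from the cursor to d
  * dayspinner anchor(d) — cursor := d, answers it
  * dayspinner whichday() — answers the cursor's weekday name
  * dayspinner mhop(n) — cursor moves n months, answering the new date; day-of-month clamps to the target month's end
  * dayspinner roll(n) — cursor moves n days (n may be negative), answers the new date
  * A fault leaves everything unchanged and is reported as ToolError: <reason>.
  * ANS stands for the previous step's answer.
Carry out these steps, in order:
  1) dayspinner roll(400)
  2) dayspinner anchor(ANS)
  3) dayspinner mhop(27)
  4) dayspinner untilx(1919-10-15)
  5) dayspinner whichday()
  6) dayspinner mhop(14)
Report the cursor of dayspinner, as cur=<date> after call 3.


Then dayspinner roll using 400, yielding 1918-07-05.
I try dayspinner anchor using ANS, — result: 1918-07-05.
Now I run dayspinner mhop using 27, and see 1920-10-05.
I invoke dayspinner untilx using 1919-10-15, which returns -356.
I try dayspinner whichday, which returns Tuesday.
I try dayspinner mhop using 14, and get 1921-12-05.

Answer: cur=1920-10-05


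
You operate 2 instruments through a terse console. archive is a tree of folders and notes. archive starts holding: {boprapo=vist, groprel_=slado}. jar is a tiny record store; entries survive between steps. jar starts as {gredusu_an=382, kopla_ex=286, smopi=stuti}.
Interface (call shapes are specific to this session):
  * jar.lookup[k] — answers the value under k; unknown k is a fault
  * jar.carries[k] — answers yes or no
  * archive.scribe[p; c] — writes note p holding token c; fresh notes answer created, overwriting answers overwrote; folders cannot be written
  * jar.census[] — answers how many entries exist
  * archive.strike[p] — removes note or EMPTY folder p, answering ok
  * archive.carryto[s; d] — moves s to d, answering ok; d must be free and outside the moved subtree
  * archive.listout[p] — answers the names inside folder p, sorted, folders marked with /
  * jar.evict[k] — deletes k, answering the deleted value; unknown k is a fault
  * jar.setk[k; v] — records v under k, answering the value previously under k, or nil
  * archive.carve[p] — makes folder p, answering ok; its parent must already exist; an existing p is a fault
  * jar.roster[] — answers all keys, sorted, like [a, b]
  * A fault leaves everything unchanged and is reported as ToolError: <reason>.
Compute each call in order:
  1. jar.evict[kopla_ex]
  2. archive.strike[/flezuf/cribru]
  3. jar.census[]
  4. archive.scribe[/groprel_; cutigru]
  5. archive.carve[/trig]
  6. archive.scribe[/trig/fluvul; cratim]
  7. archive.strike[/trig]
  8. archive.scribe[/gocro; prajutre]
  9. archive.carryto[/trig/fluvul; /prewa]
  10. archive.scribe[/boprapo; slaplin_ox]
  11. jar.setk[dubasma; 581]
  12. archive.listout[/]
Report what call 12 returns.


CALL jar.evict[k→kopla_ex]
RET  286
CALL archive.strike[p→/flezuf/cribru]
RET  ToolError: not found
CALL jar.census[]
RET  2
CALL archive.scribe[p→/groprel_; c→cutigru]
RET  overwrote
CALL archive.carve[p→/trig]
RET  ok
CALL archive.scribe[p→/trig/fluvul; c→cratim]
RET  created
CALL archive.strike[p→/trig]
RET  ToolError: not empty
CALL archive.scribe[p→/gocro; c→prajutre]
RET  created
CALL archive.carryto[s→/trig/fluvul; d→/prewa]
RET  ok
CALL archive.scribe[p→/boprapo; c→slaplin_ox]
RET  overwrote
CALL jar.setk[k→dubasma; v→581]
RET  nil
CALL archive.listout[p→/]
RET  [boprapo, gocro, groprel_, prewa, trig/]

Answer: [boprapo, gocro, groprel_, prewa, trig/]


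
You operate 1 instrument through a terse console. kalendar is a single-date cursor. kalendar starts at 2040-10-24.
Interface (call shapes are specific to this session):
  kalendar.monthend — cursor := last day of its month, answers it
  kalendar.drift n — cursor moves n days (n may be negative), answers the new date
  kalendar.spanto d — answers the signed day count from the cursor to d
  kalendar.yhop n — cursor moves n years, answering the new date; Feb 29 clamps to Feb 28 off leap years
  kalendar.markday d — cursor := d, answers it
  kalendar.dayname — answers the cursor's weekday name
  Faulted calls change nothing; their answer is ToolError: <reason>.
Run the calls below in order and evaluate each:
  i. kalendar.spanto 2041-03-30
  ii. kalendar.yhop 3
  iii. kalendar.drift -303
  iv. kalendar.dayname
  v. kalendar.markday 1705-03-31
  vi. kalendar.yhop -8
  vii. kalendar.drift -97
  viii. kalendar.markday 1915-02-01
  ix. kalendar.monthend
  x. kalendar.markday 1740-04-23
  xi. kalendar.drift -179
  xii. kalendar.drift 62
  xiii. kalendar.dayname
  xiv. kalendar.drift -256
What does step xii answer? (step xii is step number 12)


// 1. kalendar.spanto(d='2041-03-30') == 157
// 2. kalendar.yhop(n='3') == 2043-10-24
// 3. kalendar.drift(n='-303') == 2042-12-25
// 4. kalendar.dayname() == Thursday
// 5. kalendar.markday(d='1705-03-31') == 1705-03-31
// 6. kalendar.yhop(n='-8') == 1697-03-31
// 7. kalendar.drift(n='-97') == 1696-12-24
// 8. kalendar.markday(d='1915-02-01') == 1915-02-01
// 9. kalendar.monthend() == 1915-02-28
// 10. kalendar.markday(d='1740-04-23') == 1740-04-23
// 11. kalendar.drift(n='-179') == 1739-10-27
// 12. kalendar.drift(n='62') == 1739-12-28
// 13. kalendar.dayname() == Monday
// 14. kalendar.drift(n='-256') == 1739-04-16

Answer: 1739-12-28


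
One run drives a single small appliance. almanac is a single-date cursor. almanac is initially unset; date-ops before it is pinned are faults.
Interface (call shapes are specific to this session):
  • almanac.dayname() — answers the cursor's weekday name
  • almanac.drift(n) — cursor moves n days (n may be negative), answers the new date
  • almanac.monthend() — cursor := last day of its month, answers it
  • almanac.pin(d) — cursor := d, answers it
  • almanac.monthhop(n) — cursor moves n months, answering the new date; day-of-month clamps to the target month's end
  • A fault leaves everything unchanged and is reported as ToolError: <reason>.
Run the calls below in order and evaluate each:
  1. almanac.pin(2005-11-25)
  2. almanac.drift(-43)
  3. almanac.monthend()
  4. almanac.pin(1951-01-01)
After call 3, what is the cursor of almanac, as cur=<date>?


;; 1. pin(2005-11-25) -> 2005-11-25
;; 2. drift(-43) -> 2005-10-13
;; 3. monthend() -> 2005-10-31
;; 4. pin(1951-01-01) -> 1951-01-01

Answer: cur=2005-10-31


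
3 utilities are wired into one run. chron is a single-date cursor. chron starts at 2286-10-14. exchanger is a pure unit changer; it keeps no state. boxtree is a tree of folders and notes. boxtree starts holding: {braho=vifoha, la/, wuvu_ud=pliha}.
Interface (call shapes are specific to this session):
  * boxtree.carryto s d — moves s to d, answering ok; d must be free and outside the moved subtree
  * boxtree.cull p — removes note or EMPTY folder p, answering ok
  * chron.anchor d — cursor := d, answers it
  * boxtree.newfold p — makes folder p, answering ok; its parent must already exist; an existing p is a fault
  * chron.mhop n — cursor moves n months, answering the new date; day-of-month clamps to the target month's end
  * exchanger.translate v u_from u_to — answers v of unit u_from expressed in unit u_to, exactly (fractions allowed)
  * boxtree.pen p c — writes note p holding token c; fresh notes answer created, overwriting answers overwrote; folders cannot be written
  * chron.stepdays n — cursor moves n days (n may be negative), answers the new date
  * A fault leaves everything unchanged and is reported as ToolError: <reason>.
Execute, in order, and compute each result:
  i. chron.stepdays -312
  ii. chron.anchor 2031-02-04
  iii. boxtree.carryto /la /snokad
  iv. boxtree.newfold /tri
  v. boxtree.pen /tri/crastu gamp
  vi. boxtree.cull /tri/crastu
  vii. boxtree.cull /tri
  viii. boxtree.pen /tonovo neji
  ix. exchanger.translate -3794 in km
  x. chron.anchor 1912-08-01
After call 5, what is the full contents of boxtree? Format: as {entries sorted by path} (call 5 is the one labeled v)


I try stepdays on n=-312, — result: 2285-12-06.
Now I run anchor on d=2031-02-04, — result: 2031-02-04.
Invoking carryto on s=/la, d=/snokad, yielding ok.
I call newfold on p=/tri, giving ok.
Now I run pen on p=/tri/crastu, c=gamp, → created.
Now I run cull on p=/tri/crastu, and see ok.
Using cull on p=/tri, and get ok.
I use pen on p=/tonovo, c=neji, and observe created.
Invoking translate on v=-3794, u_from=in, u_to=km, giving -240919/2500000.
I invoke anchor on d=1912-08-01, → 1912-08-01.

Answer: {braho=vifoha, snokad/, tri/, tri/crastu=gamp, wuvu_ud=pliha}


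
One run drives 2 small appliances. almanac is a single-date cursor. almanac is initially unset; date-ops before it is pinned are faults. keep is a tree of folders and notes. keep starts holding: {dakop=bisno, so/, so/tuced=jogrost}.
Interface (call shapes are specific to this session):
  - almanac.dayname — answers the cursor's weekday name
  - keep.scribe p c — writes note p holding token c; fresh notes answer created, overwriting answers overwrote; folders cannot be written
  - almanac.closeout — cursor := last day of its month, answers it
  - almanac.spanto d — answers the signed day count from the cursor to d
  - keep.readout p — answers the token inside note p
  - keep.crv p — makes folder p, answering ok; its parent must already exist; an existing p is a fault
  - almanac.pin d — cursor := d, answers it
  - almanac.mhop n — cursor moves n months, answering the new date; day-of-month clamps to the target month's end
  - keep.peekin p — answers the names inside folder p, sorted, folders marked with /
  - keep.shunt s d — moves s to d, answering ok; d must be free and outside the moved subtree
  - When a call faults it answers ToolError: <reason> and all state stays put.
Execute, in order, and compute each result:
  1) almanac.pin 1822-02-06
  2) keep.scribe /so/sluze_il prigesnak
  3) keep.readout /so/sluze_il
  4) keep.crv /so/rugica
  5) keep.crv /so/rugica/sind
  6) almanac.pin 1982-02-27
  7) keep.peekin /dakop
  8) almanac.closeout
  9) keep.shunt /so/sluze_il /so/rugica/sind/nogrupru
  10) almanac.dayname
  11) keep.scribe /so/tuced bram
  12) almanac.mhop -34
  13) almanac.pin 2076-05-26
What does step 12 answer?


Answer: 1979-04-28

Derivation:
;; pin(d=1822-02-06) => 1822-02-06
;; scribe(p=/so/sluze_il, c=prigesnak) => created
;; readout(p=/so/sluze_il) => prigesnak
;; crv(p=/so/rugica) => ok
;; crv(p=/so/rugica/sind) => ok
;; pin(d=1982-02-27) => 1982-02-27
;; peekin(p=/dakop) => ToolError: not a directory
;; closeout() => 1982-02-28
;; shunt(s=/so/sluze_il, d=/so/rugica/sind/nogrupru) => ok
;; dayname() => Sunday
;; scribe(p=/so/tuced, c=bram) => overwrote
;; mhop(n=-34) => 1979-04-28
;; pin(d=2076-05-26) => 2076-05-26


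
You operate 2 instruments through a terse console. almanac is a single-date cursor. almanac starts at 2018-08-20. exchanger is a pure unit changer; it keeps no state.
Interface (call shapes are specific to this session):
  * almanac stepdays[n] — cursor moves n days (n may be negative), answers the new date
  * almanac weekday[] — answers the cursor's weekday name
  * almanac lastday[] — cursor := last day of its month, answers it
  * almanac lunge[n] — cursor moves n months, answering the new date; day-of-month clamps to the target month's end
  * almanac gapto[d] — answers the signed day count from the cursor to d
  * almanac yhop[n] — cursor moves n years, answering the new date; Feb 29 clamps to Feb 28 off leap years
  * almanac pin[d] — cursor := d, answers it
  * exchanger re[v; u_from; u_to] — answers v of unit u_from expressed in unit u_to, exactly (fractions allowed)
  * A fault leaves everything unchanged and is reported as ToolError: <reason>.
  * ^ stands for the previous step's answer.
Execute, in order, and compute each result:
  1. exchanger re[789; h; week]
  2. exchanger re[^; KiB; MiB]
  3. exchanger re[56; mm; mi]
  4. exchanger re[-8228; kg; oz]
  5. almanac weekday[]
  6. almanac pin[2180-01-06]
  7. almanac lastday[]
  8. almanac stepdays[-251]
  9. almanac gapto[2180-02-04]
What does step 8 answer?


Answer: 2179-05-25

Derivation:
CALL exchanger re[v='789'; u_from='h'; u_to='week']
RET  263/56
CALL exchanger re[v='^'; u_from='KiB'; u_to='MiB']
RET  263/57344
CALL exchanger re[v='56'; u_from='mm'; u_to='mi']
RET  7/201168
CALL exchanger re[v='-8228'; u_from='kg'; u_to='oz']
RET  -1196800000000/4123567
CALL almanac weekday[]
RET  Monday
CALL almanac pin[d='2180-01-06']
RET  2180-01-06
CALL almanac lastday[]
RET  2180-01-31
CALL almanac stepdays[n='-251']
RET  2179-05-25
CALL almanac gapto[d='2180-02-04']
RET  255


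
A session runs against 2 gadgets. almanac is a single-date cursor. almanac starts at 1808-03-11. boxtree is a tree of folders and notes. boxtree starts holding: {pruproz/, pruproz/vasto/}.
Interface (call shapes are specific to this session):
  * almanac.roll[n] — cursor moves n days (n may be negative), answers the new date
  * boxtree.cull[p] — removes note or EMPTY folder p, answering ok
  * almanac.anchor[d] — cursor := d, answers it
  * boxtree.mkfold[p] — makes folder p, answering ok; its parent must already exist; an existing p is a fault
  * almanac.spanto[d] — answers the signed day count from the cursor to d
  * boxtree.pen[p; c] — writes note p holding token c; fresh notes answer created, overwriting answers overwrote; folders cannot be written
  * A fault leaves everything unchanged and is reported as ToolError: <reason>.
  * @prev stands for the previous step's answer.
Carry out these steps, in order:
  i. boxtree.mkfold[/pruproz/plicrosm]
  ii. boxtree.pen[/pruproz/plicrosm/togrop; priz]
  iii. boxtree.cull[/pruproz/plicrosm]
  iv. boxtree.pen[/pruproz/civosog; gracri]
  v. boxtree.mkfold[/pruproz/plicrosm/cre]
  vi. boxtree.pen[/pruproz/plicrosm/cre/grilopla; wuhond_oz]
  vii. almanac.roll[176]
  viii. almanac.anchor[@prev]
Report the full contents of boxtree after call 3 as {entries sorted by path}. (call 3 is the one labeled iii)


Answer: {pruproz/, pruproz/plicrosm/, pruproz/plicrosm/togrop=priz, pruproz/vasto/}

Derivation:
>>> boxtree.mkfold p: /pruproz/plicrosm
= ok
>>> boxtree.pen p: /pruproz/plicrosm/togrop c: priz
= created
>>> boxtree.cull p: /pruproz/plicrosm
= ToolError: not empty
>>> boxtree.pen p: /pruproz/civosog c: gracri
= created
>>> boxtree.mkfold p: /pruproz/plicrosm/cre
= ok
>>> boxtree.pen p: /pruproz/plicrosm/cre/grilopla c: wuhond_oz
= created
>>> almanac.roll n: 176
= 1808-09-03
>>> almanac.anchor d: @prev
= 1808-09-03


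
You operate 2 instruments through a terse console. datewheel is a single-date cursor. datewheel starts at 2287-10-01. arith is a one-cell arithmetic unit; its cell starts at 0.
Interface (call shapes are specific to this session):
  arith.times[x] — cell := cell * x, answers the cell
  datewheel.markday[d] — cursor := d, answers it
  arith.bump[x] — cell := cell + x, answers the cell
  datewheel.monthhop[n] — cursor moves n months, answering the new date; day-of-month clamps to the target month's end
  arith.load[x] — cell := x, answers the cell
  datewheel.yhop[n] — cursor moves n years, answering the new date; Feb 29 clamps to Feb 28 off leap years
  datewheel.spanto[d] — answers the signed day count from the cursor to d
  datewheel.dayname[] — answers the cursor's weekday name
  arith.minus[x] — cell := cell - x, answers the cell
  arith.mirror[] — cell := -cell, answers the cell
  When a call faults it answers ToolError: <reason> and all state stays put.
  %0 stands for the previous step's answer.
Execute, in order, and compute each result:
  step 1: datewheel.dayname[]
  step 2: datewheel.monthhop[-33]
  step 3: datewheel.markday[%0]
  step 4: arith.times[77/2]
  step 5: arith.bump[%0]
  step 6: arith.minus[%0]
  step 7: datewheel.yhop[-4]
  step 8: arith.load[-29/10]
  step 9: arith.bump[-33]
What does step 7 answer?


Answer: 2281-01-01

Derivation:
I call datewheel.dayname, and see Saturday.
I invoke datewheel.monthhop on n='-33', and see 2285-01-01.
Calling datewheel.markday on d='%0', and see 2285-01-01.
I call arith.times on x='77/2', which returns 0.
Using arith.bump on x='%0': 0.
Using arith.minus on x='%0', giving 0.
Next I call datewheel.yhop on n='-4': 2281-01-01.
Invoking arith.load on x='-29/10', and observe -29/10.
I try arith.bump on x='-33', and see -359/10.


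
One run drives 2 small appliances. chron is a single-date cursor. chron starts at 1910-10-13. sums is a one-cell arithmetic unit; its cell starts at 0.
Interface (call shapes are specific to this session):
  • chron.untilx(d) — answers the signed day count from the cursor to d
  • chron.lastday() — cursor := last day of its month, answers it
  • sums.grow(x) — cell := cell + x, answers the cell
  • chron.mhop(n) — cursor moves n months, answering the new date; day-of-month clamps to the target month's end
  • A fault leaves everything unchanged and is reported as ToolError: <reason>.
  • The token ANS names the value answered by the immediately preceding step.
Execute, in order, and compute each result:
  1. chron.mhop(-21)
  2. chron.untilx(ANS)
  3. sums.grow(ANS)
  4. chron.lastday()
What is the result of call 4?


;; chron.mhop(n→-21) : 1909-01-13
;; chron.untilx(d→ANS) : 0
;; sums.grow(x→ANS) : 0
;; chron.lastday() : 1909-01-31

Answer: 1909-01-31


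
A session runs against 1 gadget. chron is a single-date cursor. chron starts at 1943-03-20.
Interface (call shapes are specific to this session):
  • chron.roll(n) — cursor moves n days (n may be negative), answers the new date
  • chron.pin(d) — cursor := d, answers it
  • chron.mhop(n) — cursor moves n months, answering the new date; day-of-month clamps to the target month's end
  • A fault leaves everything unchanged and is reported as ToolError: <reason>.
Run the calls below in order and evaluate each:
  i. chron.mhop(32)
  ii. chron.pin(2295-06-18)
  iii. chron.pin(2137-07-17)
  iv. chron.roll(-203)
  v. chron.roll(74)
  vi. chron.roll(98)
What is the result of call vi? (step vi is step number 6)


Step: chron.mhop[n: 32]
Result: 1945-11-20
Step: chron.pin[d: 2295-06-18]
Result: 2295-06-18
Step: chron.pin[d: 2137-07-17]
Result: 2137-07-17
Step: chron.roll[n: -203]
Result: 2136-12-26
Step: chron.roll[n: 74]
Result: 2137-03-10
Step: chron.roll[n: 98]
Result: 2137-06-16

Answer: 2137-06-16


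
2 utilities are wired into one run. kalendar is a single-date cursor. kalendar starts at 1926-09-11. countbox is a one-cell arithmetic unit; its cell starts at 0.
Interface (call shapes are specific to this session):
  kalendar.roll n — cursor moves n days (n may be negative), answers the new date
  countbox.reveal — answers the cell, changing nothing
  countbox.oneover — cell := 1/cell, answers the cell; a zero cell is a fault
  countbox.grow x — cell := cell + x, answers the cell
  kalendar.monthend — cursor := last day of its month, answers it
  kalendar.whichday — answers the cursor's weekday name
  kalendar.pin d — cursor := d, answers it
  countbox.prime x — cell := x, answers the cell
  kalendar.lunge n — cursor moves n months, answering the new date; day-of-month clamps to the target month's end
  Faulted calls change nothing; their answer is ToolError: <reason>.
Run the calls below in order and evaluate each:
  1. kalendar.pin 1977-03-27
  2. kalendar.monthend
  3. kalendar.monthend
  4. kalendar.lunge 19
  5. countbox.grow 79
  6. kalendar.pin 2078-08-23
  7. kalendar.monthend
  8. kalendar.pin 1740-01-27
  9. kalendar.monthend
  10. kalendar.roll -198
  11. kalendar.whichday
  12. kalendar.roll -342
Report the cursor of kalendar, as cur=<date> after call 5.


-> pin(d: 1977-03-27)
<- 1977-03-27
-> monthend()
<- 1977-03-31
-> monthend()
<- 1977-03-31
-> lunge(n: 19)
<- 1978-10-31
-> grow(x: 79)
<- 79
-> pin(d: 2078-08-23)
<- 2078-08-23
-> monthend()
<- 2078-08-31
-> pin(d: 1740-01-27)
<- 1740-01-27
-> monthend()
<- 1740-01-31
-> roll(n: -198)
<- 1739-07-17
-> whichday()
<- Friday
-> roll(n: -342)
<- 1738-08-09

Answer: cur=1978-10-31
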